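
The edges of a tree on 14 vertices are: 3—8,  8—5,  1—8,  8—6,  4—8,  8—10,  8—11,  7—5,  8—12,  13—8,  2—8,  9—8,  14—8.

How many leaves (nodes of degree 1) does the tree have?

12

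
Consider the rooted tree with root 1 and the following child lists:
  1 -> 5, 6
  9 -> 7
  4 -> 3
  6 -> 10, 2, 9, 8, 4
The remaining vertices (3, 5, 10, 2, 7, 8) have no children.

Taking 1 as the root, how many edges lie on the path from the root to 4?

2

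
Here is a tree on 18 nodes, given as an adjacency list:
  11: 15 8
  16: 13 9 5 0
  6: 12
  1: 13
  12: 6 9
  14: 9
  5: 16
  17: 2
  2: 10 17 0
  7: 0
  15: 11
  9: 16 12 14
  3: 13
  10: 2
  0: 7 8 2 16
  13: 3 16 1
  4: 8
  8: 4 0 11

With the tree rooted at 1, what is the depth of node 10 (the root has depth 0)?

5

1 – 13 – 16 – 0 – 2 – 10 — 5 edges.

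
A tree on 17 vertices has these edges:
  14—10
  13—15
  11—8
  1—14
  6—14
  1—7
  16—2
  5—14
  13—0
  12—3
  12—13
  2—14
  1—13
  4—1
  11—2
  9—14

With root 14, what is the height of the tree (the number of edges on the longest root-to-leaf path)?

3 sits deepest: 14 – 1 – 13 – 12 – 3 — 4 edges from the root.

4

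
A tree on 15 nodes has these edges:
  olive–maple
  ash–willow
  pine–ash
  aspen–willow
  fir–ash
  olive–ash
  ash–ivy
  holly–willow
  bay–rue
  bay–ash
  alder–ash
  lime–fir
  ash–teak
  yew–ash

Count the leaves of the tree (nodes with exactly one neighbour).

10

Degree-1 nodes: alder, aspen, holly, ivy, lime, maple, pine, rue, teak, yew — 10 of them.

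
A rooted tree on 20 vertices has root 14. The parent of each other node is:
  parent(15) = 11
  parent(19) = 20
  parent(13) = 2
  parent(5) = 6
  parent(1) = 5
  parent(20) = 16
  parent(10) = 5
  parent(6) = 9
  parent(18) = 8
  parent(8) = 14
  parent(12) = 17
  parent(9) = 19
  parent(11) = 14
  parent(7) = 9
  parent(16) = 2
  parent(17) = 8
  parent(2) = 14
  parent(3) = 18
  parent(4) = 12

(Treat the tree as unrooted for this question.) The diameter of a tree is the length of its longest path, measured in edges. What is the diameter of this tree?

12

A longest path is 4–12–17–8–14–2–16–20–19–9–6–5–1, with 12 edges.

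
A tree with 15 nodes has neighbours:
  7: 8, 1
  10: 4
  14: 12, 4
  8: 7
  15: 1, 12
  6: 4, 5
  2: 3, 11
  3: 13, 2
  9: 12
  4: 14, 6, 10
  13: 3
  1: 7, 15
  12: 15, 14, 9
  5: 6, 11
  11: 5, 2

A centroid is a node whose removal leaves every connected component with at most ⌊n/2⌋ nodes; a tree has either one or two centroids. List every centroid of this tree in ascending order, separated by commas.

Removing 4 splits the tree into components of sizes 7, 6, 1; the largest is 7 ≤ ⌊15/2⌋ = 7.
Every other node leaves some component of size > 7, so the centroid is unique.

4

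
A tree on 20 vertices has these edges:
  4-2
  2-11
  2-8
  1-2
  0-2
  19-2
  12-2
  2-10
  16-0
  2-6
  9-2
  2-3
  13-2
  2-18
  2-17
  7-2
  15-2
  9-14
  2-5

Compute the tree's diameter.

4

A longest path is 14–9–2–0–16, with 4 edges.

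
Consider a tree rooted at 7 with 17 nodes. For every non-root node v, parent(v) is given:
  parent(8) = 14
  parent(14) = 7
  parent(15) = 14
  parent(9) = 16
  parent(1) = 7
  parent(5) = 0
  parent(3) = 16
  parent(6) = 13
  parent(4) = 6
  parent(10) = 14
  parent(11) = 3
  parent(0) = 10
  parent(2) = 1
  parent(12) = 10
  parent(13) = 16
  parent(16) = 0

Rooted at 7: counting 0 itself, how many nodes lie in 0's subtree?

9

Descendants of 0 (including itself): 0, 16, 5, 3, 13, 9, 11, 6, 4. That's 9.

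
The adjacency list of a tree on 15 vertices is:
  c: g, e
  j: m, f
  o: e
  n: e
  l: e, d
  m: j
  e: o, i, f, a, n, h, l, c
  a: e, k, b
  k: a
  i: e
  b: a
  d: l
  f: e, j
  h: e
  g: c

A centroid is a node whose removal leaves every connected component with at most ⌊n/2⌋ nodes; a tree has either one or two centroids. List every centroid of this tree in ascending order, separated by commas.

e

If e is removed the pieces have sizes 3, 3, 2, 2, 1, 1, 1, 1, all ≤ ⌊15/2⌋ = 7.
Every other node leaves some component of size > 7, so the centroid is unique.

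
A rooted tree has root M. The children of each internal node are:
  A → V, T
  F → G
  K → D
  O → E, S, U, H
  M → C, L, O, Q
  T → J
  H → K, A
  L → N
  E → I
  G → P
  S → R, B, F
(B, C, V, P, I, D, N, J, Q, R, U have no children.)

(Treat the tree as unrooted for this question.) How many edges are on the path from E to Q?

3

The path is E - O - M - Q, which has 3 edges.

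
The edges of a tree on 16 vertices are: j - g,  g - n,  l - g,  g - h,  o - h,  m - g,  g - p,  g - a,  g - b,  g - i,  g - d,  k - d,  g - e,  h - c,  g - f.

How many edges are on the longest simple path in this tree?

4

BFS from k reaches o last, at distance 4; BFS from o confirms no node is farther.
Path: k–d–g–h–o.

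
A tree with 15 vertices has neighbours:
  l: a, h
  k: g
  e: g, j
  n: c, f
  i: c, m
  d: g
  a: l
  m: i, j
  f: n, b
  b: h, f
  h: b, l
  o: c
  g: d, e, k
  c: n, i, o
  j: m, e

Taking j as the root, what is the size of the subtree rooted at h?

3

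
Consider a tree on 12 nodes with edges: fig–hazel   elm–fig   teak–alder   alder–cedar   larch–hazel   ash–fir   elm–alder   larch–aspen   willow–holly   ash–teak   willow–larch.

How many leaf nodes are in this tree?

The leaves are aspen, cedar, fir, holly.
That is 4 leaves.

4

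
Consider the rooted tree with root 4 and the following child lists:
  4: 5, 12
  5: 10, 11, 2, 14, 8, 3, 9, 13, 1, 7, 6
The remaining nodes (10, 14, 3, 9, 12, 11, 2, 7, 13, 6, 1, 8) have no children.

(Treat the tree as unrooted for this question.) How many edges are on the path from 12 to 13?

Walking from 12: 12 – 4 – 5 – 13. Length 3.

3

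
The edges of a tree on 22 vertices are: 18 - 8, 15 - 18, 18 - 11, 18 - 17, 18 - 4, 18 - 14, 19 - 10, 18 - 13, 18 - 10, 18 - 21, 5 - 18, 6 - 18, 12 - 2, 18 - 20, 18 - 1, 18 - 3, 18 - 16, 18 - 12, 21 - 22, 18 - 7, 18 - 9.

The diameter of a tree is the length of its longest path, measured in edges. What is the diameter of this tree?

4

Starting from 22, a farthest node is 19 at distance 4.
One longest path: 22 – 21 – 18 – 10 – 19.
So the diameter is 4.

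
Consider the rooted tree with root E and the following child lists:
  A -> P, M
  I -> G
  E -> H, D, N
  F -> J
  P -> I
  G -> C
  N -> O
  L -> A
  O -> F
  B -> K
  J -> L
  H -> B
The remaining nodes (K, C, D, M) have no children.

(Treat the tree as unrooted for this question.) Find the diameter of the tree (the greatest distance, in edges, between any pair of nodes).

Starting from C, a farthest node is K at distance 13.
One longest path: C – G – I – P – A – L – J – F – O – N – E – H – B – K.
So the diameter is 13.

13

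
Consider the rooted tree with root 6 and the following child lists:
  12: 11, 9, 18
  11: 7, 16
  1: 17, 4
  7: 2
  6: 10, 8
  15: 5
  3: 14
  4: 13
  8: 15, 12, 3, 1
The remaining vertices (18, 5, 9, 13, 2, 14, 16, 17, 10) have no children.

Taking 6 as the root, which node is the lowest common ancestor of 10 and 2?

Ancestors of 10 (toward the root): 10, 6.
Ancestors of 2: 2, 7, 11, 12, 8, 6.
The deepest node appearing in both lists is 6.

6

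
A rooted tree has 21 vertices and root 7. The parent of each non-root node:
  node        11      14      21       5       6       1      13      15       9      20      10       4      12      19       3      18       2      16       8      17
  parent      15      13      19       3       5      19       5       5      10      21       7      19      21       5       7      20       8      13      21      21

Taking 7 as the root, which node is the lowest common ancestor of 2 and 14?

5

Ancestors of 2 (toward the root): 2, 8, 21, 19, 5, 3, 7.
Ancestors of 14: 14, 13, 5, 3, 7.
The deepest node appearing in both lists is 5.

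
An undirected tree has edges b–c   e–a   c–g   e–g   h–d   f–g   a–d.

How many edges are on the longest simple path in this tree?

6

A longest path is h–d–a–e–g–c–b, with 6 edges.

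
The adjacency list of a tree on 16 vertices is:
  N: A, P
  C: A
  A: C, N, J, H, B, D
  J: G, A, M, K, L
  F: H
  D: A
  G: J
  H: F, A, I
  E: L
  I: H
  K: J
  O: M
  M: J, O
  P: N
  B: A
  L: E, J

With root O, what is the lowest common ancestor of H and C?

A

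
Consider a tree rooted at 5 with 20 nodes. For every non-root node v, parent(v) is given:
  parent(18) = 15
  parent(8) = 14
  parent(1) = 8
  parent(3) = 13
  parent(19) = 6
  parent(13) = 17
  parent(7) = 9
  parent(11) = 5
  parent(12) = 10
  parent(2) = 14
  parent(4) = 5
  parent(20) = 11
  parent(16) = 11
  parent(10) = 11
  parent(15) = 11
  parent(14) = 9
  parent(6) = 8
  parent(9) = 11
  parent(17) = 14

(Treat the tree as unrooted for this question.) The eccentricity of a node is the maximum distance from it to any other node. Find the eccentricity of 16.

Distances from 16 peak at 6, attained at 19 (3 also at distance 6).
16-11-9-14-8-6-19

6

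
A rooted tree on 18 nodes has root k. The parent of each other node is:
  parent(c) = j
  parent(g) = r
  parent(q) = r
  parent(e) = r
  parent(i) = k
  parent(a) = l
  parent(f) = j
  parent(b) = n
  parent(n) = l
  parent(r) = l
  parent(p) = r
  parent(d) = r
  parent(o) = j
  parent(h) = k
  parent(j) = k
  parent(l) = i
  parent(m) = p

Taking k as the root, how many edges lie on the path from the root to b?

4

Path from k to b: k → i → l → n → b, which has 4 edges.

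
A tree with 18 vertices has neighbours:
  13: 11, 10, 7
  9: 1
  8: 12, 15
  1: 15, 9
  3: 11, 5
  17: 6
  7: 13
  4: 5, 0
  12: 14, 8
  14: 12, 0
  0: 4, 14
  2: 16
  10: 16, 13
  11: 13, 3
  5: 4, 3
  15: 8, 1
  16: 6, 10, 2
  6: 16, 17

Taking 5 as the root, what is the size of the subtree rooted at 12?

5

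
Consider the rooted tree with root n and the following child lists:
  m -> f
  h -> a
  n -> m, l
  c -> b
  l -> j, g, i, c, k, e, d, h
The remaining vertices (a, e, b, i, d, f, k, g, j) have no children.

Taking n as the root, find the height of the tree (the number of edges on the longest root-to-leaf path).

The longest root-to-leaf path is n-l-c-b (3 edges).

3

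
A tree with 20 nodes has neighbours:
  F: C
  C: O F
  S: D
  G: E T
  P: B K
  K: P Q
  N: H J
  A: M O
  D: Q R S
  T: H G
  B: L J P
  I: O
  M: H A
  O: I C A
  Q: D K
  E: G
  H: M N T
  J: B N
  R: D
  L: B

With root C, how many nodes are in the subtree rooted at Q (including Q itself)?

Descendants of Q (including itself): Q, D, R, S. That's 4.

4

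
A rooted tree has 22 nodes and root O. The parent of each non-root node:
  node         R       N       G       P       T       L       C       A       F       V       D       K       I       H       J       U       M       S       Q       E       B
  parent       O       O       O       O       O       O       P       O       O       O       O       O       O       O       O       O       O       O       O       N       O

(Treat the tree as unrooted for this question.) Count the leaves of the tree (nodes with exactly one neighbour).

Exactly 19 nodes have a single neighbour: A, B, C, D, E, F, G, H, I, J, K, L, M, Q, R, S, T, U, V.

19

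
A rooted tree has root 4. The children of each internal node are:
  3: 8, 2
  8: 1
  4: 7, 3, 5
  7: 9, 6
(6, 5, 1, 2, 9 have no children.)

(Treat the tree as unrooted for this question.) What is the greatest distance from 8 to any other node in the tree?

4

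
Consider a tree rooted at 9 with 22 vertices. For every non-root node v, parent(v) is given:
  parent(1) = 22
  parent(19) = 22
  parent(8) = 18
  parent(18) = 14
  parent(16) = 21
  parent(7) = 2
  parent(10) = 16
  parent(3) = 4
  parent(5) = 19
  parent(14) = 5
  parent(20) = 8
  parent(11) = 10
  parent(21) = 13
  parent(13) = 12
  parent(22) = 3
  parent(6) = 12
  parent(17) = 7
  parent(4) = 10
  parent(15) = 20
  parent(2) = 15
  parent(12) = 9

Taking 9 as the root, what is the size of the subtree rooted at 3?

13

Descendants of 3 (including itself): 3, 22, 1, 19, 5, 14, 18, 8, 20, 15, 2, 7, 17. That's 13.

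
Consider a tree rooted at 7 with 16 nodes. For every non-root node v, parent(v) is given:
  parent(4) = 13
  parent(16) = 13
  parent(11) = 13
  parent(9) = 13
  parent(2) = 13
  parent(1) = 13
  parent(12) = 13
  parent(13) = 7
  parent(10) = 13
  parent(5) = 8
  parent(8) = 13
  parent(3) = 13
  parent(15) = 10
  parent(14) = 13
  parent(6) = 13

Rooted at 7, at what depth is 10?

2

Path from 7 to 10: 7 → 13 → 10, which has 2 edges.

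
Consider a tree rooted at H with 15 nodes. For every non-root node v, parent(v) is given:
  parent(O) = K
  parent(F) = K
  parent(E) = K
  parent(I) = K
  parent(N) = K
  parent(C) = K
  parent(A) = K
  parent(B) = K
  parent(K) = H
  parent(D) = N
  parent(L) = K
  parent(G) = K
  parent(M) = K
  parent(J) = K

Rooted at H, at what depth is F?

2

Climbing from F to the root: F – K – H. That's 2 steps.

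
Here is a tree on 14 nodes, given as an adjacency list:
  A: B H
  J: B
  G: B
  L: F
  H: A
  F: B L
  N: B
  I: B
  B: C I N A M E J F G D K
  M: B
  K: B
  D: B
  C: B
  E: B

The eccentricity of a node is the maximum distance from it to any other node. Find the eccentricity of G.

A farthest node from G is H (L also at distance 3).
The path G-B-A-H has 3 edges.

3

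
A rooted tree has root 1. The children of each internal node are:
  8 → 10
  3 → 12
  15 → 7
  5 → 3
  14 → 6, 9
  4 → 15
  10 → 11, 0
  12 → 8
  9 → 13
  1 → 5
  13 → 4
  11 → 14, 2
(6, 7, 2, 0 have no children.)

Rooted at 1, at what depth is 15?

11

Path from 1 to 15: 1 → 5 → 3 → 12 → 8 → 10 → 11 → 14 → 9 → 13 → 4 → 15, which has 11 edges.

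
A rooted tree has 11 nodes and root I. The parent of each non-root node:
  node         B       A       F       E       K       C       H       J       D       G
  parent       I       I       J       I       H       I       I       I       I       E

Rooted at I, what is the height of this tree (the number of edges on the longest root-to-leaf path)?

2

The longest root-to-leaf path is I–J–F (2 edges).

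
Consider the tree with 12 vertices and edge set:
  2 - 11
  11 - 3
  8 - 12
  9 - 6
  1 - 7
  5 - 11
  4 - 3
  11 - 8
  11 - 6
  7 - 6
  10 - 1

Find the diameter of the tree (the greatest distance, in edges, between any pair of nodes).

6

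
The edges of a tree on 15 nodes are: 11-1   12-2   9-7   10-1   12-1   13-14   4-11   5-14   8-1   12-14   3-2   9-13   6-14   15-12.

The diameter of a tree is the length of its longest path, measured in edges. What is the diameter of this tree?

BFS from 4 reaches 7 last, at distance 7; BFS from 7 confirms no node is farther.
Path: 4 - 11 - 1 - 12 - 14 - 13 - 9 - 7.

7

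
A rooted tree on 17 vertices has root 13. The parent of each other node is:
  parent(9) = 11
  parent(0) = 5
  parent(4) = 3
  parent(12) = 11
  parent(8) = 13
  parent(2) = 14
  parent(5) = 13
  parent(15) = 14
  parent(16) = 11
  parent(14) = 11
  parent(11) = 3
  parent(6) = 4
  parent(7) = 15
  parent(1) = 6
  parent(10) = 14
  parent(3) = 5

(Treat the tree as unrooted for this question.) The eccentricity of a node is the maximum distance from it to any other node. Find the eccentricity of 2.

6

Distances from 2 peak at 6, attained at 8 (1 also at distance 6).
2 – 14 – 11 – 3 – 5 – 13 – 8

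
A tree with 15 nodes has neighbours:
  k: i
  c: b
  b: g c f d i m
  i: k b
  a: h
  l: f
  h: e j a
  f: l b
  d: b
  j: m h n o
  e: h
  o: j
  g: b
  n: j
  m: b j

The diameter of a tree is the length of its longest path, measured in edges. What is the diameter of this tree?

6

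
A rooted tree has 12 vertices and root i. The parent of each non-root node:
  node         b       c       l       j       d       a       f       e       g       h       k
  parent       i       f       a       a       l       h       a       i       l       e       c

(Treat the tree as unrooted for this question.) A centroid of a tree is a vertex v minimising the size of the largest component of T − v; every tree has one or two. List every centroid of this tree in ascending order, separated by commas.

a

If a is removed the pieces have sizes 4, 3, 3, 1, all ≤ ⌊12/2⌋ = 6.
No neighbour of a does as well, so a is the unique centroid.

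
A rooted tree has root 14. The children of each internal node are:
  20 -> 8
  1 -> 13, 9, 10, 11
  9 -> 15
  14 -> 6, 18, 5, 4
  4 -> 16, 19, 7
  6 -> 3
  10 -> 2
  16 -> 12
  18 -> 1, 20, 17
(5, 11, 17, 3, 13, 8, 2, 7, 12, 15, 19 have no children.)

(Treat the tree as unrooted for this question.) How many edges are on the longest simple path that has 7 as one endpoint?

The node farthest from 7 is 2 (15 also at distance 6), via 7 – 4 – 14 – 18 – 1 – 10 – 2 — 6 edges.

6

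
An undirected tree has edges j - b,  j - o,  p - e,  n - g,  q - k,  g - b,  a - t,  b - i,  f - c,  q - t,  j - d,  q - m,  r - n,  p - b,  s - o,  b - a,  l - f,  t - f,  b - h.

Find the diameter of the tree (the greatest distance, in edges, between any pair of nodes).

7

A longest path is m - q - t - a - b - g - n - r, with 7 edges.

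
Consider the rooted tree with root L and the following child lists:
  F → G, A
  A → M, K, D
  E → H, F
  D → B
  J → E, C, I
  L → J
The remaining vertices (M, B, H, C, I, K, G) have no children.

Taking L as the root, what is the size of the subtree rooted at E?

9

Descendants of E (including itself): E, F, H, A, G, D, M, K, B. That's 9.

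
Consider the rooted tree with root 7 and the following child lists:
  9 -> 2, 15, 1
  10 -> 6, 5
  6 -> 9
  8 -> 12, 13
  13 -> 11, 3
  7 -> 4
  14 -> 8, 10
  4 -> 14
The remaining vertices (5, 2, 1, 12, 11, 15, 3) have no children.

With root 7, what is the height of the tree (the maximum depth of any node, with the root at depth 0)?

6

A deepest node is 1, reached by 7–4–14–10–6–9–1.
That path has 6 edges, so the height is 6.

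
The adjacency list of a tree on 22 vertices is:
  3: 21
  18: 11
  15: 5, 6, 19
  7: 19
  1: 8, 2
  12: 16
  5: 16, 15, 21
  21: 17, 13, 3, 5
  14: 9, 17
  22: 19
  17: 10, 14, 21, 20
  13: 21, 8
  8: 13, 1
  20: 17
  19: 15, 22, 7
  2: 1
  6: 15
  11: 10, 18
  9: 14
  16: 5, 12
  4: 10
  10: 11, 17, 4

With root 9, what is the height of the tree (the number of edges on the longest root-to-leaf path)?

7

7 sits deepest: 9 → 14 → 17 → 21 → 5 → 15 → 19 → 7 — 7 edges from the root.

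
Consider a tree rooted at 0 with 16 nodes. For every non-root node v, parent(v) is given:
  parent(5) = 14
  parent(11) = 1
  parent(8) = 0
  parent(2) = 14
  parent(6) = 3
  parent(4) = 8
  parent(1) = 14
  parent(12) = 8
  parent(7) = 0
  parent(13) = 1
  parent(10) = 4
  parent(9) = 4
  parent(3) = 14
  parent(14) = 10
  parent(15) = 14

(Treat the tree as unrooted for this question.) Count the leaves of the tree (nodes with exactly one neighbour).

Exactly 9 nodes have a single neighbour: 2, 5, 6, 7, 9, 11, 12, 13, 15.

9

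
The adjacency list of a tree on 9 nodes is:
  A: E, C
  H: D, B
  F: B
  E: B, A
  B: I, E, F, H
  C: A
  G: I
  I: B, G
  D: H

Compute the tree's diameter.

5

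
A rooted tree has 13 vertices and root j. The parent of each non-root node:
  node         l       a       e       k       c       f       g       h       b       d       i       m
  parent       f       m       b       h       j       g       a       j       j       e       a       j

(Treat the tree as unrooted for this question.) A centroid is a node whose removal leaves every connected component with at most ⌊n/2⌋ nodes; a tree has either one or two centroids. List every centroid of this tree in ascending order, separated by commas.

Removing j splits the tree into components of sizes 6, 3, 2, 1; the largest is 6 ≤ ⌊13/2⌋ = 6.
No neighbour of j does as well, so j is the unique centroid.

j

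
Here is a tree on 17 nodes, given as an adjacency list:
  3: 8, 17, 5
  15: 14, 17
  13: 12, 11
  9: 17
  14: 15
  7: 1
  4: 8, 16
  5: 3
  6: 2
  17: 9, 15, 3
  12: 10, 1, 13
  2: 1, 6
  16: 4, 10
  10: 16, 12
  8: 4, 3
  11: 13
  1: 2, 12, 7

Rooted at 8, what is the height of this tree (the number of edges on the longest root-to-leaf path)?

6 sits deepest: 8 → 4 → 16 → 10 → 12 → 1 → 2 → 6 — 7 edges from the root.

7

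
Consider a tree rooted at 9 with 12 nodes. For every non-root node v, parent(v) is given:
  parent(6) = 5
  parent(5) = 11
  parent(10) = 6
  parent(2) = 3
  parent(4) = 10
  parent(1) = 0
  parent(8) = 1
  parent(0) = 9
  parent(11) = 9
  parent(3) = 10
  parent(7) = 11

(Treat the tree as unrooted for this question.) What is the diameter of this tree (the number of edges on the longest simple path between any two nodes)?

BFS from 2 reaches 8 last, at distance 9; BFS from 8 confirms no node is farther.
Path: 2 – 3 – 10 – 6 – 5 – 11 – 9 – 0 – 1 – 8.

9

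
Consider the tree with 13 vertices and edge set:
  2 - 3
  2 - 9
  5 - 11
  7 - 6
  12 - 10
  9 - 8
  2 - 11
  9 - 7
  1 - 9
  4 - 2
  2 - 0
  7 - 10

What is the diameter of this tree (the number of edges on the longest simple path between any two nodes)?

BFS from 12 reaches 5 last, at distance 6; BFS from 5 confirms no node is farther.
Path: 12–10–7–9–2–11–5.

6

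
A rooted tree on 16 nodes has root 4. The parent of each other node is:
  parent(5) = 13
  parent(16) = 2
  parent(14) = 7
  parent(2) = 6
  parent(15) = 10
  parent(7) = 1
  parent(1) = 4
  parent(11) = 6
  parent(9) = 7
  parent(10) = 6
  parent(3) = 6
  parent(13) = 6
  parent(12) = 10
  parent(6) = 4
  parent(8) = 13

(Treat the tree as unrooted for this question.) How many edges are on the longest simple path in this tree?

BFS from 9 reaches 16 last, at distance 6; BFS from 16 confirms no node is farther.
Path: 9 – 7 – 1 – 4 – 6 – 2 – 16.

6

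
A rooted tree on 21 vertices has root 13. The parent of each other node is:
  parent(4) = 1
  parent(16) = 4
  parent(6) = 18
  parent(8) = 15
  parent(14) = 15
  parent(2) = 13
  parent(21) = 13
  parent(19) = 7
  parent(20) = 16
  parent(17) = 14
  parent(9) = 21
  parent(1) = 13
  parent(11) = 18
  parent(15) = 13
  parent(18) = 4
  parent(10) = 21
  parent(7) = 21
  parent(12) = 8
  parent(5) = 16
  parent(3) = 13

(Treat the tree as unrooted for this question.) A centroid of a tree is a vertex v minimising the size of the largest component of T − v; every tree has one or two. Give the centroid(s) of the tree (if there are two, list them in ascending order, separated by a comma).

13

Delete 13: the remaining components have sizes 8, 5, 5, 1, 1. Max 8 ≤ 10, so 13 is a centroid.
Every other node leaves some component of size > 10, so the centroid is unique.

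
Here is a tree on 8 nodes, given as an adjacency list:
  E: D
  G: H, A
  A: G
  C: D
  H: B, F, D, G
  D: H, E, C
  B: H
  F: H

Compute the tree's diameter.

A longest path is A-G-H-D-E, with 4 edges.

4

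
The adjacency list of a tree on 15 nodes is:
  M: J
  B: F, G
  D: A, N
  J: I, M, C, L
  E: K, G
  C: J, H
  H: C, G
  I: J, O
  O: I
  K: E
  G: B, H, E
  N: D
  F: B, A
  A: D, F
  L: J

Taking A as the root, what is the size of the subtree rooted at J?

The subtree rooted at J contains: J, I, M, L, O — 5 nodes.

5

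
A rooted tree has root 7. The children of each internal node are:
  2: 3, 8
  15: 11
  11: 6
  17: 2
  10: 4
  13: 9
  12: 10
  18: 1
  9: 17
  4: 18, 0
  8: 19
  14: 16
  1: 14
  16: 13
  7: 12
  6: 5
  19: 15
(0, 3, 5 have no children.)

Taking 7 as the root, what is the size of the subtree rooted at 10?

10's subtree: {10, 4, 18, 0, 1, 14, 16, 13, 9, 17, 2, 8, 3, 19, 15, 11, 6, 5}, size 18.

18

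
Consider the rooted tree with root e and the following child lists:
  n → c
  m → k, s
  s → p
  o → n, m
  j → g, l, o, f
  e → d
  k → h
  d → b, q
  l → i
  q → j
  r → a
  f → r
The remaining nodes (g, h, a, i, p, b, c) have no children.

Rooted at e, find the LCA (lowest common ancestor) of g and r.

j

Ancestors of g (toward the root): g, j, q, d, e.
Ancestors of r: r, f, j, q, d, e.
The deepest node appearing in both lists is j.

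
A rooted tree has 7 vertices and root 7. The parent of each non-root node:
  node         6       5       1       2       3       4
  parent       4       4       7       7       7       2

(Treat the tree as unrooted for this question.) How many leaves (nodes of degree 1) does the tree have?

4

Degree-1 nodes: 1, 3, 5, 6 — 4 of them.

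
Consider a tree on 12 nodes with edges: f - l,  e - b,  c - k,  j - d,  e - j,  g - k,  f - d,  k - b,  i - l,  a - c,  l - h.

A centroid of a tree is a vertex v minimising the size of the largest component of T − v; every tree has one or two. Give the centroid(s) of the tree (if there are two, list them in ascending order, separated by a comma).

Removing e splits the tree into components of sizes 6, 5; the largest is 6 ≤ ⌊12/2⌋ = 6.
j is adjacent to e and is also a centroid (the largest component after removing it is likewise 6).

e, j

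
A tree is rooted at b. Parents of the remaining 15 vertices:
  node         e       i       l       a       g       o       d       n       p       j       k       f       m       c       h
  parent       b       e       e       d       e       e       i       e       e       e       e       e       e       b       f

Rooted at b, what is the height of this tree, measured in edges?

4

a sits deepest: b-e-i-d-a — 4 edges from the root.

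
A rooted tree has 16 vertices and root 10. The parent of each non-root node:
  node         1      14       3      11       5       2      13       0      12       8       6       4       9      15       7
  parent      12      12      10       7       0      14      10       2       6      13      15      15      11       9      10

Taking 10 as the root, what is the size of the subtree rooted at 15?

9

15's subtree: {15, 6, 4, 12, 14, 1, 2, 0, 5}, size 9.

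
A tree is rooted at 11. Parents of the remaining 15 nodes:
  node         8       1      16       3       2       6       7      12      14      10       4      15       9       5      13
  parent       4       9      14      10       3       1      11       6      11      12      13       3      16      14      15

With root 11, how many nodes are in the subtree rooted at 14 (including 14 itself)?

14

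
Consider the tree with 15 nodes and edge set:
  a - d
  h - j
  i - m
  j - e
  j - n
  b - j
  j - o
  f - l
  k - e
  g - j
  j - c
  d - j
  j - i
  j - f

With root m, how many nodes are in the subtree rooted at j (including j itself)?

Descendants of j (including itself): j, e, d, f, b, h, o, g, c, n, k, a, l. That's 13.

13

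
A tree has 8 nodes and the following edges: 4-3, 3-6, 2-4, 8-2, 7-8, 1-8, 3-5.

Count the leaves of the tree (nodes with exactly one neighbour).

4

Exactly 4 nodes have a single neighbour: 1, 5, 6, 7.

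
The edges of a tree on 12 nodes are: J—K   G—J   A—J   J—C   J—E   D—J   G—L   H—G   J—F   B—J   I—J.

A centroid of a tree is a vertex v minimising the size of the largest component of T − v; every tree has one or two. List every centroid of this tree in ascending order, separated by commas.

J

Delete J: the remaining components have sizes 3, 1, 1, 1, 1, 1, 1, 1, 1. Max 3 ≤ 6, so J is a centroid.
No neighbour of J does as well, so J is the unique centroid.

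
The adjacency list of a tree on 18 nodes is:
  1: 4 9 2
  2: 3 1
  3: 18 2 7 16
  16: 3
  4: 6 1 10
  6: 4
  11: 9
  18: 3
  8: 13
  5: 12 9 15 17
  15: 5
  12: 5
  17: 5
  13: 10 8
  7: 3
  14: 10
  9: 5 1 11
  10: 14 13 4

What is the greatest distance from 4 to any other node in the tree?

4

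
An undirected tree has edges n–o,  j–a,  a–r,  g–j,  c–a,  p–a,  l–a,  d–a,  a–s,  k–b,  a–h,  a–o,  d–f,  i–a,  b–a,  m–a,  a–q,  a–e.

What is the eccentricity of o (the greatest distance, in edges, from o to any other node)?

3

A farthest node from o is f (g, k also at distance 3).
The path o-a-d-f has 3 edges.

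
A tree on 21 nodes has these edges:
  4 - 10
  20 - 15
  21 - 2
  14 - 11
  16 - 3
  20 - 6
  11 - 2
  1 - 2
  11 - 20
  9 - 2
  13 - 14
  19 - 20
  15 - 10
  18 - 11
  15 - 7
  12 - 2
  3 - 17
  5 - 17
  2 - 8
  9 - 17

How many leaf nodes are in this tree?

Degree-1 nodes: 1, 4, 5, 6, 7, 8, 12, 13, 16, 18, 19, 21 — 12 of them.

12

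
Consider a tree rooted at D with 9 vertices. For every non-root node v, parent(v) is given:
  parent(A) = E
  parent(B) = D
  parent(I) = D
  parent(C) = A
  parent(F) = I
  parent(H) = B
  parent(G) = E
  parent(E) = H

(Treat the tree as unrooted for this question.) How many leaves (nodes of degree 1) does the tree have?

3

Exactly 3 nodes have a single neighbour: C, F, G.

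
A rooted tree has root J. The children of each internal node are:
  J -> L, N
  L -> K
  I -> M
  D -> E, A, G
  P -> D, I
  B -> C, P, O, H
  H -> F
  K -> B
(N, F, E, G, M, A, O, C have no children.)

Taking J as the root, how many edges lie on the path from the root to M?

6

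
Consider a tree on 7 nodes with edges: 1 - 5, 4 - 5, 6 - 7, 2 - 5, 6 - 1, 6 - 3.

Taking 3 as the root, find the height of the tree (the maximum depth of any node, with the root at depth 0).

4

2 sits deepest: 3 – 6 – 1 – 5 – 2 — 4 edges from the root.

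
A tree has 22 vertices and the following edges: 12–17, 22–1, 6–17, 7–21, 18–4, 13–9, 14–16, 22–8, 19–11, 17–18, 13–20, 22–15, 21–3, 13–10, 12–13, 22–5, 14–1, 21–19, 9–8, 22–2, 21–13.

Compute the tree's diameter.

10

A longest path is 4 – 18 – 17 – 12 – 13 – 9 – 8 – 22 – 1 – 14 – 16, with 10 edges.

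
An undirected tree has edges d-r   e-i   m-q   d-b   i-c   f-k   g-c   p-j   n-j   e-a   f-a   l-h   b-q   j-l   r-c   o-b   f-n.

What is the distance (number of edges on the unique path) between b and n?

8

The path is b – d – r – c – i – e – a – f – n, which has 8 edges.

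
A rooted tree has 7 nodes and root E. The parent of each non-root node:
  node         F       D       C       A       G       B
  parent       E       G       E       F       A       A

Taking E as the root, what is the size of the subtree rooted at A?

4

The subtree rooted at A contains: A, B, G, D — 4 nodes.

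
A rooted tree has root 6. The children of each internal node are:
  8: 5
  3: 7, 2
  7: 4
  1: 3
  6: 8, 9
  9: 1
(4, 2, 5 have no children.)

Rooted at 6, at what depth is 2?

4

Path from 6 to 2: 6 – 9 – 1 – 3 – 2, which has 4 edges.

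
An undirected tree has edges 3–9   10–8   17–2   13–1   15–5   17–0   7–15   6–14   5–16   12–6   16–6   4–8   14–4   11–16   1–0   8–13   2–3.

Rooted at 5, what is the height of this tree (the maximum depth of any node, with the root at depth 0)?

9 sits deepest: 5 → 16 → 6 → 14 → 4 → 8 → 13 → 1 → 0 → 17 → 2 → 3 → 9 — 12 edges from the root.

12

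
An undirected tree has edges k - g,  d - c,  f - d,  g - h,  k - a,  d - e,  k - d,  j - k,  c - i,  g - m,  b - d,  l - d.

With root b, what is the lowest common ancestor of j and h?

Ancestors of j (toward the root): j, k, d, b.
Ancestors of h: h, g, k, d, b.
The deepest node appearing in both lists is k.

k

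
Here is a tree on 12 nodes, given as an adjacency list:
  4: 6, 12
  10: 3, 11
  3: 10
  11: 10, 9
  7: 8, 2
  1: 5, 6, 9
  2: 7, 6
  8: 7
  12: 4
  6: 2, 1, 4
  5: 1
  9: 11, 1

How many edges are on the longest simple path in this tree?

8

A longest path is 3 – 10 – 11 – 9 – 1 – 6 – 2 – 7 – 8, with 8 edges.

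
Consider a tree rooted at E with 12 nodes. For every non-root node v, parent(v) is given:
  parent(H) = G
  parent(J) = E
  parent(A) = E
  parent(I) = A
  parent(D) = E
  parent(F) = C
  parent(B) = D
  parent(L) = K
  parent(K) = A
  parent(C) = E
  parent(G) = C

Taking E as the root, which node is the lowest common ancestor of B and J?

E

B's ancestor chain is B, D, E and J's is J, E; they first meet at E.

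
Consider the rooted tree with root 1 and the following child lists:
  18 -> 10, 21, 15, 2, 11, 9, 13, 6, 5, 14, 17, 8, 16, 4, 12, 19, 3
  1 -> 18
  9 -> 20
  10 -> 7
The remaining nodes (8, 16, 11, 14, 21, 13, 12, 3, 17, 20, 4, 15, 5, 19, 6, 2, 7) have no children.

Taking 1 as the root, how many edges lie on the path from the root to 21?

Path from 1 to 21: 1 – 18 – 21, which has 2 edges.

2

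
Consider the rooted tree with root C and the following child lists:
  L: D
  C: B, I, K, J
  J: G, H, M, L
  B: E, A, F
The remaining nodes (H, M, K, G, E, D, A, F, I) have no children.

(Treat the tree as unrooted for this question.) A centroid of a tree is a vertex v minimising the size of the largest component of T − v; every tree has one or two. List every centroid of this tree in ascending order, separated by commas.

Delete C: the remaining components have sizes 6, 4, 1, 1. Max 6 ≤ 6, so C is a centroid.
No neighbour of C does as well, so C is the unique centroid.

C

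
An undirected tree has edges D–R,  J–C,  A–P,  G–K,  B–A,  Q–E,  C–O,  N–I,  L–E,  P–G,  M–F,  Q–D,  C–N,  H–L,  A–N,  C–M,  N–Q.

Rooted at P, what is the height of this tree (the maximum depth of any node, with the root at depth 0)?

6

The longest root-to-leaf path is P-A-N-Q-E-L-H (6 edges).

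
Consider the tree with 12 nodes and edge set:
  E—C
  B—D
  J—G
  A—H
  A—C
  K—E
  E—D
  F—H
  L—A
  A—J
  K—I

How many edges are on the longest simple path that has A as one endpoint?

4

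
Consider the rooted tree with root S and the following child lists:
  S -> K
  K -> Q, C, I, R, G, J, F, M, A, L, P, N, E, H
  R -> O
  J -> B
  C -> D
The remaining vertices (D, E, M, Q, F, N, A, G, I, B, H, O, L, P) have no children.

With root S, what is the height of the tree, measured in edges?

3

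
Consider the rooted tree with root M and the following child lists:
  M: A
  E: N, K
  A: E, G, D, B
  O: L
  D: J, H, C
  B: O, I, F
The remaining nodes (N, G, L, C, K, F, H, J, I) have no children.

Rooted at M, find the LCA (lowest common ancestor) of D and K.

A

D's ancestor chain is D, A, M and K's is K, E, A, M; they first meet at A.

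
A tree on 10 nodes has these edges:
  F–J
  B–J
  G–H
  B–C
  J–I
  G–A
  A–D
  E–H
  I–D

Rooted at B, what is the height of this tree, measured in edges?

The longest root-to-leaf path is B–J–I–D–A–G–H–E (7 edges).

7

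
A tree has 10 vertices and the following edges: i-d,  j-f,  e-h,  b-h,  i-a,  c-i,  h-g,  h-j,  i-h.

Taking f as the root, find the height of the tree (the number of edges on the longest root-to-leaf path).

A deepest node is a, reached by f – j – h – i – a.
That path has 4 edges, so the height is 4.

4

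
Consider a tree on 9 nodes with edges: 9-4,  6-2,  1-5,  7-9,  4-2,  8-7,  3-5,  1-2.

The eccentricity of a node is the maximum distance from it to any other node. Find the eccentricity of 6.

5

A farthest node from 6 is 8.
The path 6–2–4–9–7–8 has 5 edges.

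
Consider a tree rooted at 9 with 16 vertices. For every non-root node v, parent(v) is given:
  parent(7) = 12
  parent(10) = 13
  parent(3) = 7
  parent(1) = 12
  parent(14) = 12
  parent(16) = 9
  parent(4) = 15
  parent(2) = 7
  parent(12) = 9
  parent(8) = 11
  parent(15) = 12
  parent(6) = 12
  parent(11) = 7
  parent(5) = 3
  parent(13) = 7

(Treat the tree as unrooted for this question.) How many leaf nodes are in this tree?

Exactly 9 nodes have a single neighbour: 1, 2, 4, 5, 6, 8, 10, 14, 16.

9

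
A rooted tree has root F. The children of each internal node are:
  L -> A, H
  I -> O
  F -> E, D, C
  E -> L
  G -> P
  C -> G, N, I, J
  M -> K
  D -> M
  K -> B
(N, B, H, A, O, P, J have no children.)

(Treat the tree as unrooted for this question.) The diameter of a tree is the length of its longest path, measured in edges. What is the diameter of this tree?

7

A longest path is B – K – M – D – F – C – G – P, with 7 edges.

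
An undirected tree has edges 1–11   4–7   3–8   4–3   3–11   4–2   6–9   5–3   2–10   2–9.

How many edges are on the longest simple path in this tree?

6

BFS from 6 reaches 1 last, at distance 6; BFS from 1 confirms no node is farther.
Path: 6-9-2-4-3-11-1.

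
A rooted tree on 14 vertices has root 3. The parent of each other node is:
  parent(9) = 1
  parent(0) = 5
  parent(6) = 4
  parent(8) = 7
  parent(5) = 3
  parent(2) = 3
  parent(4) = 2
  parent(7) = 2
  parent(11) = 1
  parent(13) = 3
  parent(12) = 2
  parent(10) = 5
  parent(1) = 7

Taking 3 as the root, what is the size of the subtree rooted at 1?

Descendants of 1 (including itself): 1, 9, 11. That's 3.

3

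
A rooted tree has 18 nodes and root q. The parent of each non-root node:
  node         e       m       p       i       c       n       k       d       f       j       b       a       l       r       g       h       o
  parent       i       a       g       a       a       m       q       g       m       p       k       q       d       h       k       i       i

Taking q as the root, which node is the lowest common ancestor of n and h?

Path n→root: n m a q; path h→root: h i a q.
First common node: a.

a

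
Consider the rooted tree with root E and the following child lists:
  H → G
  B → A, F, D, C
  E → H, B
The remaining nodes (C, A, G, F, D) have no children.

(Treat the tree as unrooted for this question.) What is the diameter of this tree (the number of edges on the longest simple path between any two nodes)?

BFS from G reaches D last, at distance 4; BFS from D confirms no node is farther.
Path: G – H – E – B – D.

4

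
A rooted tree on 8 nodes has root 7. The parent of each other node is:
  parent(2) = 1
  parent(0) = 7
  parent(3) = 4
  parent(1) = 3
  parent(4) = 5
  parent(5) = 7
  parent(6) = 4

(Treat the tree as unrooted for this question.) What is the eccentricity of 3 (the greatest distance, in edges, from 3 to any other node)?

Distances from 3 peak at 4, attained at 0.
3 – 4 – 5 – 7 – 0

4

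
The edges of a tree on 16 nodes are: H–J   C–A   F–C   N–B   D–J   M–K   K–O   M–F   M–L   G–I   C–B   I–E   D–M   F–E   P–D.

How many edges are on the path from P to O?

Walking from P: P – D – M – K – O. Length 4.

4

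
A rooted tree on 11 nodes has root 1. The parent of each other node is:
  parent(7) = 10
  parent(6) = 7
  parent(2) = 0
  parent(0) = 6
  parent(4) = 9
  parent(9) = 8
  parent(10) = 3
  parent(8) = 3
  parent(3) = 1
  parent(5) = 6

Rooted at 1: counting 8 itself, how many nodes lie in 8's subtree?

8's subtree: {8, 9, 4}, size 3.

3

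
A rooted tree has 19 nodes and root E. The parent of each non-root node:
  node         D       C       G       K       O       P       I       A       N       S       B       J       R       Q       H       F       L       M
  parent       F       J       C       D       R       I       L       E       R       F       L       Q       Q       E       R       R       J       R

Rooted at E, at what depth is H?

3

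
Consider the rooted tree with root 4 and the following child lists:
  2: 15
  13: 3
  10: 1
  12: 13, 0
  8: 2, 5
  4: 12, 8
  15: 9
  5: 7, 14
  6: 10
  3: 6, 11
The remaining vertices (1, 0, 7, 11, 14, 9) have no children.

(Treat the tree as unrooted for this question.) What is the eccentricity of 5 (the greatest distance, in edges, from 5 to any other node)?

Distances from 5 peak at 8, attained at 1.
5-8-4-12-13-3-6-10-1

8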